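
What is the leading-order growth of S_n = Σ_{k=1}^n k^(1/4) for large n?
S_n ~ (4/5) · n^(5/4)

Integral comparison: Σ_{k=1}^n k^(1/4) = ∫_0^n x^(1/4) dx + O(n^(1/4)). The integral is n^(1 + 1/4) / (1 + 1/4) = n^((1+4)/4) / ((1+4)/4) = (4/5) · n^(5/4).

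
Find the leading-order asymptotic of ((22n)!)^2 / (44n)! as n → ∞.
((22n)!)^2/(44n)! ~ ((2π·22n)^(1/2) / sqrt(2)) · 2^(−2·22n)  →  0

Write N = 22n. Stirling: N! ~ sqrt(2π N)(N/e)^N and (2N)! ~ sqrt(2π·2N)·(2N/e)^(2N).
  (N!)^2/(2N)! ~ (2π N)^(2/2) (N/e)^(2N) / [sqrt(2π·2N) (2N/e)^(2N)]
     = (2π N)^(2/2) / sqrt(2π·2N) · (N/(2N))^(2N)
     = (2π N)^((2−1)/2) / sqrt(2) · 2^(−2N).
Since 2^2 > 1, the factor 2^(−2N) decays exponentially, so the ratio → 0. Substituting N = 22n gives the stated form.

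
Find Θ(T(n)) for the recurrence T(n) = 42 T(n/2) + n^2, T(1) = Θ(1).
T(n) = Θ(n^(log_2 42))

Master theorem: compare f(n) = n^2 to n^(log_2 42) where log_2 42 ≈ 5.392. Since 2 < log_2 42, we have f(n) = O(n^(log_2 42 − ε)) for some ε > 0 — Case 1. Hence T(n) = Θ(n^(log_2 42)).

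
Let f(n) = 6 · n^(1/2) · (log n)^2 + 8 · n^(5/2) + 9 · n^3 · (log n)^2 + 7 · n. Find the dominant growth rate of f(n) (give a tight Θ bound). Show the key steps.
f(n) ∈ Θ(n^3 · (log n)^2)

Compare the terms by growth order. For large n, n^a · (log n)^b dominates n^a' · (log n)^b' iff a > a', or (a = a' and b > b'). Ranking the 4 terms shows the dominant one is 9 · n^3 · (log n)^2. Hence f(n) ∈ Θ(n^3 · (log n)^2).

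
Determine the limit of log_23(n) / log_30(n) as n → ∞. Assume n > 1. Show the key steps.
lim = ln(30) / ln(23) = log_23(30)

Change of base: log_23(n) = ln n / ln 23 and log_30(n) = ln n / ln 30. The ratio is (ln n / ln 23) · (ln 30 / ln n) = ln 30 / ln 23, a constant independent of n. So the limit is ln 30 / ln 23 = log_23(30).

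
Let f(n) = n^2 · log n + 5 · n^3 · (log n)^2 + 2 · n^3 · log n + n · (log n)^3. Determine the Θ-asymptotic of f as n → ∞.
f(n) ∈ Θ(n^3 · (log n)^2)

Compare the terms by growth order. For large n, n^a · (log n)^b dominates n^a' · (log n)^b' iff a > a', or (a = a' and b > b'). Ranking the 4 terms shows the dominant one is 5 · n^3 · (log n)^2. Hence f(n) ∈ Θ(n^3 · (log n)^2).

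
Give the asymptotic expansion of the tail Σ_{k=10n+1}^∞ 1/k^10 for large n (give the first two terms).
Σ_{k>10n} 1/k^10 = 1/(9 · (10n)^9) − 1/(2 · (10n)^10) + O(1/(10n)^11)

Compare to the integral: ∫_{10n}^∞ x^(−10) dx = [−x^(−9)/9]_{10n}^∞ = 1/((10−1)·(10n)^9). The Euler-Maclaurin correction adds −f(10n)/2 = −1/(2·(10n)^10). Euler-Maclaurin then gives
  Σ_{k>10n} 1/k^10 = ∫_{10n}^∞ dx/x^10 − 1/(2·(10n)^10) + O(1/(10n)^11).
(Equivalently this is ζ(10) − Σ_{k≤10n} 1/k^10.)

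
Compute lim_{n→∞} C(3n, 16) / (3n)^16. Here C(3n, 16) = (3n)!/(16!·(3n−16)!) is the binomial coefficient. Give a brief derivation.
lim = 1/16! = 1/20922789888000

With N = 3n → ∞: C(N, 16) / N^16 = [N(N−1)…(N−15)] / (16! · N^16) = (1/16!) · 1 · (1 − 1/(3n)) · … · (1 − 15/(3n)). Each factor → 1 as N → ∞, so the limit is 1/16! = 1/20922789888000.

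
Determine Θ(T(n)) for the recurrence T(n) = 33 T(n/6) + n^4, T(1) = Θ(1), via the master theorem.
T(n) = Θ(n^4)

log_6 33 ≈ 1.951. f(n) = n^4 dominates n^(log_6 33) since 4 > 1.951, and the regularity condition a·f(n/b) = 33·(n/6)^4 = (33/1296)·n^4 ≤ c·f(n) holds with c = 33/1296 ≈ 0.0255 < 1. So this is Case 3: T(n) = Θ(f(n)) = Θ(n^4).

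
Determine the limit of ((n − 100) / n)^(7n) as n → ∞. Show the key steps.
lim = e^(−700)

Rewrite as (1 − 100/n)^(7n). By the standard limit (1 + x/n)^n → e^x, we have (1 − 100/n)^n → e^(−100), and raising to the 7th power gives e^(−700).
More precisely, ln[(1 − 100/n)^(7n)] = 7n · ln(1 − 100/n) = 7n · (-100/n + O(1/n^2)) = -700 + O(1/n) → -700.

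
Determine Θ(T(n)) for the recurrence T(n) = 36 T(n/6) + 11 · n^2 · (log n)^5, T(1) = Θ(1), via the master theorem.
T(n) = Θ(n^2 · (log n)^6)

Here log_6 36 = 2 and f(n) = 11 · n^2 · (log n)^5 = Θ(n^(log_6 36) · (log n)^5). This is the extended Case 2 of the master theorem (f matches the critical exponent up to log factors), giving T(n) = Θ(n^(log_6 36) · (log n)^(5+1)) = Θ(n^2 · (log n)^6).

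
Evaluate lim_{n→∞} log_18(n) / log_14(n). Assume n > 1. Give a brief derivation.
lim = ln(14) / ln(18) = log_18(14)

Change of base: log_18(n) = ln n / ln 18 and log_14(n) = ln n / ln 14. The ratio is (ln n / ln 18) · (ln 14 / ln n) = ln 14 / ln 18, a constant independent of n. So the limit is ln 14 / ln 18 = log_18(14).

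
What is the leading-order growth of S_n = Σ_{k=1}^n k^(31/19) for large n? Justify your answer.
S_n ~ (19/50) · n^(50/19)

Integral comparison: Σ_{k=1}^n k^(31/19) = ∫_0^n x^(31/19) dx + O(n^(31/19)). The integral is n^(1 + 31/19) / (1 + 31/19) = n^((31+19)/19) / ((31+19)/19) = (19/50) · n^(50/19).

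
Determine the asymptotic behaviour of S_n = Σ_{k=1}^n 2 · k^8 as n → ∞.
S_n ~ 2 · n^9 / 9

By integral comparison (Euler-Maclaurin), Σ_{k=1}^n 2 · k^8 = 2 · ∫_0^n x^8 dx + O(n^8) = 2 · n^9/9 + O(n^8). (Equivalently, Faulhaber's formula gives the same leading term.)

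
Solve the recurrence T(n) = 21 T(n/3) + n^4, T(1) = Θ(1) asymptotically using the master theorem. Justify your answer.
T(n) = Θ(n^4)

log_3 21 ≈ 2.771. f(n) = n^4 dominates n^(log_3 21) since 4 > 2.771, and the regularity condition a·f(n/b) = 21·(n/3)^4 = (21/81)·n^4 ≤ c·f(n) holds with c = 21/81 ≈ 0.259 < 1. So this is Case 3: T(n) = Θ(f(n)) = Θ(n^4).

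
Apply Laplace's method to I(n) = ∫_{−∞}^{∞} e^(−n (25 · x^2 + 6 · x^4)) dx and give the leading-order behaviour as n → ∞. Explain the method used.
I(n) ~ sqrt(π/(25n))

φ(x) = 25 · x^2 + 6 · x^4 has its unique global minimum at x* = 0 (since φ'(x) = 50x + 24x^3 = 0 only at x = 0 for real x with both coefficients positive, and φ → ∞ as |x| → ∞). At x* = 0, φ(0) = 0 and φ''(0) = 50. Laplace's method then gives
  I(n) ~ sqrt(2π / (n · φ''(0))) · e^(−n φ(0)) = sqrt(2π / (50n)) = sqrt(π/(25n)).
The 6 · x^4 term contributes only at subleading order (an O(1/n) relative correction).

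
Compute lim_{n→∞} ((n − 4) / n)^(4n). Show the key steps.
lim = e^(−16)

Rewrite as (1 − 4/n)^(4n). By the standard limit (1 + x/n)^n → e^x, we have (1 − 4/n)^n → e^(−4), and raising to the 4th power gives e^(−16).
More precisely, ln[(1 − 4/n)^(4n)] = 4n · ln(1 − 4/n) = 4n · (-4/n + O(1/n^2)) = -16 + O(1/n) → -16.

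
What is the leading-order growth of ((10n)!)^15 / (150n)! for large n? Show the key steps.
((10n)!)^15/(150n)! ~ ((2π·10n)^(14/2) / sqrt(15)) · 15^(−15·10n)  →  0

Write N = 10n. Stirling: N! ~ sqrt(2π N)(N/e)^N and (15N)! ~ sqrt(2π·15N)·(15N/e)^(15N).
  (N!)^15/(15N)! ~ (2π N)^(15/2) (N/e)^(15N) / [sqrt(2π·15N) (15N/e)^(15N)]
     = (2π N)^(15/2) / sqrt(2π·15N) · (N/(15N))^(15N)
     = (2π N)^((15−1)/2) / sqrt(15) · 15^(−15N).
Since 15^15 > 1, the factor 15^(−15N) decays exponentially, so the ratio → 0. Substituting N = 10n gives the stated form.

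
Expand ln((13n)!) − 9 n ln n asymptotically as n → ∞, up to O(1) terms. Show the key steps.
ln((13n)!) − 9 n ln n = 4 n ln n + 13(ln 13 − 1) n + (1/2) ln(2π·13n) + O(1/n)

Stirling: ln((13n)!) = 13n ln(13n) − 13n + (1/2) ln(2π·13n) + O(1/n).
Expand 13n ln(13n) = 13n (ln n + ln 13) = 13n ln n + 13n ln 13.
Subtract 9n ln n: leading term is (13 − 9) n ln n = 4 n ln n. The next term is 13n ln 13 − 13n = 13(ln 13 − 1) n. Then the (1/2) ln(2π·13n) correction.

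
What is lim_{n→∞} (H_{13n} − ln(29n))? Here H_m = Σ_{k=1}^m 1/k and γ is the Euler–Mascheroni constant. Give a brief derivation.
lim = ln(13/29) + γ

By Euler-Maclaurin, H_m = ln m + γ + O(1/m). So
  H_{13n} − ln(29n) = ln(13n) + γ − ln(29n) + O(1/n)
                       = ln(13/29) + γ + O(1/n).
Hence the limit is ln(13/29) + γ.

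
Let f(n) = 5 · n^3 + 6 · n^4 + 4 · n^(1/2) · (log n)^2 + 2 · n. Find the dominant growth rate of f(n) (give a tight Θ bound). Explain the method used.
f(n) ∈ Θ(n^4)

Compare the terms by growth order. For large n, n^a · (log n)^b dominates n^a' · (log n)^b' iff a > a', or (a = a' and b > b'). Ranking the 4 terms shows the dominant one is 6 · n^4. Hence f(n) ∈ Θ(n^4).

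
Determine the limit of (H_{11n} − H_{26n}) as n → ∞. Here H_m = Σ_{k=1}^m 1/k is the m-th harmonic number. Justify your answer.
lim = ln(11/26)

Euler-Maclaurin gives H_m = ln m + γ + 1/(2m) + O(1/m^2). The γ and O(1/m) terms cancel in the difference:
  H_{11n} − H_{26n} = ln(11n) − ln(26n) + O(1/n) = ln(11/26) + O(1/n).
Hence the limit is ln(11/26).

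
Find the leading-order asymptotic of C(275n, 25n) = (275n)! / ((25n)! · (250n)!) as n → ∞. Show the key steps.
C(275n, 25n) ~ (285311670611/10000000000)^(25n) · sqrt(11/(20π·25n))

Write N = 25n. Apply Stirling to each factorial:
  (11N)! ~ sqrt(2π·11N) · (11N/e)^(11N),
  N! ~ sqrt(2π N) · (N/e)^N,
  (10N)! ~ sqrt(2π·10N) · (10N/e)^(10N).
The exponential factors combine to (11N)^(11N) / (N^N · (10N)^(10N)) = 11^(11N)/10^(10N) = (11^11/10^10)^N = (285311670611/10000000000)^N.
The square-root prefactors combine to sqrt(2π·11N) / (sqrt(2π N)·sqrt(2π·10N)) = sqrt(11 / (2π·10·N)) = sqrt(11/(20π·25n)).
Substituting N = 25n: C(275n, 25n) ~ (285311670611/10000000000)^(25n) · sqrt(11/(20π·25n)).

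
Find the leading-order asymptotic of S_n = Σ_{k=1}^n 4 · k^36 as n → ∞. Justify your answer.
S_n ~ 4 · n^37 / 37

By integral comparison (Euler-Maclaurin), Σ_{k=1}^n 4 · k^36 = 4 · ∫_0^n x^36 dx + O(n^36) = 4 · n^37/37 + O(n^36). (Equivalently, Faulhaber's formula gives the same leading term.)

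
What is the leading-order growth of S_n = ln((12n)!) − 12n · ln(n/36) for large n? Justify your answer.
S_n ~ 12n · (ln 432 − 1) + O(ln n)

Stirling: ln((12n)!) = 12n ln(12n) − 12n + O(ln n).
  S_n = 12n ln(12n) − 12n − 12n ln(n/36) + O(ln n)
      = 12n ln(12n) − 12n ln n + 12n ln 36 − 12n + O(ln n)
      = 12n ln 12 + 12n ln 36 − 12n + O(ln n)
      = 12n (ln 432 − 1) + O(ln n).
Numerically ln(432) − 1 ≈ 5.0684.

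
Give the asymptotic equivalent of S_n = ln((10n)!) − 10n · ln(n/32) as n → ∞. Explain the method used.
S_n ~ 10n · (ln 320 − 1) + O(ln n)

Stirling: ln((10n)!) = 10n ln(10n) − 10n + O(ln n).
  S_n = 10n ln(10n) − 10n − 10n ln(n/32) + O(ln n)
      = 10n ln(10n) − 10n ln n + 10n ln 32 − 10n + O(ln n)
      = 10n ln 10 + 10n ln 32 − 10n + O(ln n)
      = 10n (ln 320 − 1) + O(ln n).
Numerically ln(320) − 1 ≈ 4.7683.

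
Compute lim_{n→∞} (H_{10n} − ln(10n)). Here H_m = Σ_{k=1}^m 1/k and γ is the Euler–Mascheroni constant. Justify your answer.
lim = γ

By Euler-Maclaurin, H_m = ln m + γ + O(1/m). So
  H_{10n} − ln(10n) = ln(10n) + γ − ln(10n) + O(1/n)
                       = ln(10/10) + γ + O(1/n).
Hence the limit is γ (since ln 1 = 0).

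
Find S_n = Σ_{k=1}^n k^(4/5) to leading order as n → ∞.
S_n ~ (5/9) · n^(9/5)

Integral comparison: Σ_{k=1}^n k^(4/5) = ∫_0^n x^(4/5) dx + O(n^(4/5)). The integral is n^(1 + 4/5) / (1 + 4/5) = n^((4+5)/5) / ((4+5)/5) = (5/9) · n^(9/5).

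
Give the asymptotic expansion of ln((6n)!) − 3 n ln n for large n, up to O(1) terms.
ln((6n)!) − 3 n ln n = 3 n ln n + 6(ln 6 − 1) n + (1/2) ln(2π·6n) + O(1/n)

Stirling: ln((6n)!) = 6n ln(6n) − 6n + (1/2) ln(2π·6n) + O(1/n).
Expand 6n ln(6n) = 6n (ln n + ln 6) = 6n ln n + 6n ln 6.
Subtract 3n ln n: leading term is (6 − 3) n ln n = 3 n ln n. The next term is 6n ln 6 − 6n = 6(ln 6 − 1) n. Then the (1/2) ln(2π·6n) correction.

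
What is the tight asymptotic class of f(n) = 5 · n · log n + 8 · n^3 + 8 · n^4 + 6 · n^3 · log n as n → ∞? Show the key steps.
f(n) ∈ Θ(n^4)

Compare the terms by growth order. For large n, n^a · (log n)^b dominates n^a' · (log n)^b' iff a > a', or (a = a' and b > b'). Ranking the 4 terms shows the dominant one is 8 · n^4. Hence f(n) ∈ Θ(n^4).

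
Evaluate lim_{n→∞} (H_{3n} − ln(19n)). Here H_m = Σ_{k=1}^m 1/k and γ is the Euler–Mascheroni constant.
lim = ln(3/19) + γ

By Euler-Maclaurin, H_m = ln m + γ + O(1/m). So
  H_{3n} − ln(19n) = ln(3n) + γ − ln(19n) + O(1/n)
                       = ln(3/19) + γ + O(1/n).
Hence the limit is ln(3/19) + γ.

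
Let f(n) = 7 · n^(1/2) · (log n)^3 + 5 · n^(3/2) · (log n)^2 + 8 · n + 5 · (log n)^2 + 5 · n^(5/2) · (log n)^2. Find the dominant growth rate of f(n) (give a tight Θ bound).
f(n) ∈ Θ(n^(5/2) · (log n)^2)

Compare the terms by growth order. For large n, n^a · (log n)^b dominates n^a' · (log n)^b' iff a > a', or (a = a' and b > b'). Ranking the 5 terms shows the dominant one is 5 · n^(5/2) · (log n)^2. Hence f(n) ∈ Θ(n^(5/2) · (log n)^2).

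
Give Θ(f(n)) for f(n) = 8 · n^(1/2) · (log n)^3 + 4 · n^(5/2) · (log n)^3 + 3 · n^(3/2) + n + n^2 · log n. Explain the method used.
f(n) ∈ Θ(n^(5/2) · (log n)^3)

Compare the terms by growth order. For large n, n^a · (log n)^b dominates n^a' · (log n)^b' iff a > a', or (a = a' and b > b'). Ranking the 5 terms shows the dominant one is 4 · n^(5/2) · (log n)^3. Hence f(n) ∈ Θ(n^(5/2) · (log n)^3).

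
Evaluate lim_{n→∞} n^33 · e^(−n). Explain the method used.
lim = 0

Exponentials with base > 1 dominate every fixed polynomial: for any fixed c, n^c / e^n → 0 as n → ∞ (e.g. by the ratio test, or since e^n grows faster than any power of n). Hence n^33 · e^(−n) = n^33 / e^n → 0.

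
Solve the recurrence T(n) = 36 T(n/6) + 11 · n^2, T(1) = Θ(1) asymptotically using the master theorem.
T(n) = Θ(n^2 log n)

log_6 36 = 2, and f(n) = 11 · n^2 = Θ(n^(log_6 36)). This is Case 2 of the master theorem: T(n) = Θ(f(n) · log n) = Θ(n^2 log n).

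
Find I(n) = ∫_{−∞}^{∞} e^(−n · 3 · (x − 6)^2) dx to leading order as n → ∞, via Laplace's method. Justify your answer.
I(n) = sqrt(π/(3n))

Here φ(x) = 3 · (x − 6)^2 has its unique minimum at x* = 6 with φ(x*) = 0 and φ''(x*) = 6. Laplace's method gives
  I(n) ~ e^(−n φ(x*)) · sqrt(2π / (n · φ''(x*))) = sqrt(2π / (6n)) = sqrt(π/(3n)).
This is exact: substituting u = (x − 6)·sqrt(3n) gives I(n) = (1/sqrt(3n)) ∫_{−∞}^{∞} e^(−u^2) du = sqrt(π/(3n)).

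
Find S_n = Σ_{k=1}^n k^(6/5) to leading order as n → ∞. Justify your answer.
S_n ~ (5/11) · n^(11/5)

Integral comparison: Σ_{k=1}^n k^(6/5) = ∫_0^n x^(6/5) dx + O(n^(6/5)). The integral is n^(1 + 6/5) / (1 + 6/5) = n^((6+5)/5) / ((6+5)/5) = (5/11) · n^(11/5).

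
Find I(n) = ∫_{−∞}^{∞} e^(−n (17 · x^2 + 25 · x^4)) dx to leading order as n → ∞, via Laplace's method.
I(n) ~ sqrt(π/(17n))

φ(x) = 17 · x^2 + 25 · x^4 has its unique global minimum at x* = 0 (since φ'(x) = 34x + 100x^3 = 0 only at x = 0 for real x with both coefficients positive, and φ → ∞ as |x| → ∞). At x* = 0, φ(0) = 0 and φ''(0) = 34. Laplace's method then gives
  I(n) ~ sqrt(2π / (n · φ''(0))) · e^(−n φ(0)) = sqrt(2π / (34n)) = sqrt(π/(17n)).
The 25 · x^4 term contributes only at subleading order (an O(1/n) relative correction).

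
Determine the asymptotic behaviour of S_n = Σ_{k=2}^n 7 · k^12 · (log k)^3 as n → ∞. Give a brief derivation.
S_n ~ 7 · n^13 · (log n)^3 / 13

By integral comparison, S_n = ∫_1^n 7 · x^12 · (log x)^3 dx + O(n^12 · (log n)^3). For the integral, the leading term of ∫_1^n x^12 (log x)^3 dx is n^13/13 · (log n)^3 (by repeated integration by parts; each step lowers the log-exponent and produces a relatively O(1/log n) correction). Hence S_n ~ 7 · n^13 · (log n)^3 / 13.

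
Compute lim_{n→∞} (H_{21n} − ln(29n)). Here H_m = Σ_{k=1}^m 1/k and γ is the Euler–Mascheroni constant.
lim = ln(21/29) + γ

By Euler-Maclaurin, H_m = ln m + γ + O(1/m). So
  H_{21n} − ln(29n) = ln(21n) + γ − ln(29n) + O(1/n)
                       = ln(21/29) + γ + O(1/n).
Hence the limit is ln(21/29) + γ.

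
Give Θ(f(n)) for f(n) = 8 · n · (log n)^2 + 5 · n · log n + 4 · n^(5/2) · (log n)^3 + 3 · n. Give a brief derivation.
f(n) ∈ Θ(n^(5/2) · (log n)^3)

Compare the terms by growth order. For large n, n^a · (log n)^b dominates n^a' · (log n)^b' iff a > a', or (a = a' and b > b'). Ranking the 4 terms shows the dominant one is 4 · n^(5/2) · (log n)^3. Hence f(n) ∈ Θ(n^(5/2) · (log n)^3).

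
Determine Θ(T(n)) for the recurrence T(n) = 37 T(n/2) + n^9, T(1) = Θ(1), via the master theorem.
T(n) = Θ(n^9)

log_2 37 ≈ 5.209. f(n) = n^9 dominates n^(log_2 37) since 9 > 5.209, and the regularity condition a·f(n/b) = 37·(n/2)^9 = (37/512)·n^9 ≤ c·f(n) holds with c = 37/512 ≈ 0.0723 < 1. So this is Case 3: T(n) = Θ(f(n)) = Θ(n^9).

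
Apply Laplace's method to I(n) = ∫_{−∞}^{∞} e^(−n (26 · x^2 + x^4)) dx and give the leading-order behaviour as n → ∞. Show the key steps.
I(n) ~ sqrt(π/(26n))

φ(x) = 26 · x^2 + x^4 has its unique global minimum at x* = 0 (since φ'(x) = 52x + 4x^3 = 0 only at x = 0 for real x with both coefficients positive, and φ → ∞ as |x| → ∞). At x* = 0, φ(0) = 0 and φ''(0) = 52. Laplace's method then gives
  I(n) ~ sqrt(2π / (n · φ''(0))) · e^(−n φ(0)) = sqrt(2π / (52n)) = sqrt(π/(26n)).
The x^4 term contributes only at subleading order (an O(1/n) relative correction).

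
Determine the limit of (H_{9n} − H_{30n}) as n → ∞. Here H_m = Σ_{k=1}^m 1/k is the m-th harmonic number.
lim = ln(9/30) = ln(3/10)

Euler-Maclaurin gives H_m = ln m + γ + 1/(2m) + O(1/m^2). The γ and O(1/m) terms cancel in the difference:
  H_{9n} − H_{30n} = ln(9n) − ln(30n) + O(1/n) = ln(9/30) + O(1/n).
Hence the limit is ln(9/30) = ln(3/10).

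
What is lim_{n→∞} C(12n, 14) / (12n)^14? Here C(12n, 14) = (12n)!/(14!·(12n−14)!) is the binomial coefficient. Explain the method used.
lim = 1/14! = 1/87178291200

With N = 12n → ∞: C(N, 14) / N^14 = [N(N−1)…(N−13)] / (14! · N^14) = (1/14!) · 1 · (1 − 1/(12n)) · … · (1 − 13/(12n)). Each factor → 1 as N → ∞, so the limit is 1/14! = 1/87178291200.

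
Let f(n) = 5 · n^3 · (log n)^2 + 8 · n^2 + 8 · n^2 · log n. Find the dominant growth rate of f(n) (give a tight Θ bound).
f(n) ∈ Θ(n^3 · (log n)^2)

Compare the terms by growth order. For large n, n^a · (log n)^b dominates n^a' · (log n)^b' iff a > a', or (a = a' and b > b'). Ranking the 3 terms shows the dominant one is 5 · n^3 · (log n)^2. Hence f(n) ∈ Θ(n^3 · (log n)^2).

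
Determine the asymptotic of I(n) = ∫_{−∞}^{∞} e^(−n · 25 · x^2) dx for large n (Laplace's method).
I(n) = sqrt(π/(25n))

Here φ(x) = 25 · x^2 has its unique minimum at x* = 0 with φ(x*) = 0 and φ''(x*) = 50. Laplace's method gives
  I(n) ~ e^(−n φ(x*)) · sqrt(2π / (n · φ''(x*))) = sqrt(2π / (50n)) = sqrt(π/(25n)).
This is exact: substituting u = (x − 0)·sqrt(25n) gives I(n) = (1/sqrt(25n)) ∫_{−∞}^{∞} e^(−u^2) du = sqrt(π/(25n)).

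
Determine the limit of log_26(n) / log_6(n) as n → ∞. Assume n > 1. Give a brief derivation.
lim = ln(6) / ln(26) = log_26(6)

Change of base: log_26(n) = ln n / ln 26 and log_6(n) = ln n / ln 6. The ratio is (ln n / ln 26) · (ln 6 / ln n) = ln 6 / ln 26, a constant independent of n. So the limit is ln 6 / ln 26 = log_26(6).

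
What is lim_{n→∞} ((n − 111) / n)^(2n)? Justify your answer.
lim = e^(−222)

Rewrite as (1 − 111/n)^(2n). By the standard limit (1 + x/n)^n → e^x, we have (1 − 111/n)^n → e^(−111), and raising to the 2nd power gives e^(−222).
More precisely, ln[(1 − 111/n)^(2n)] = 2n · ln(1 − 111/n) = 2n · (-111/n + O(1/n^2)) = -222 + O(1/n) → -222.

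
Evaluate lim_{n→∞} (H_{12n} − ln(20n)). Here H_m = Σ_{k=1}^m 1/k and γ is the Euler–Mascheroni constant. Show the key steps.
lim = ln(3/5) + γ

By Euler-Maclaurin, H_m = ln m + γ + O(1/m). So
  H_{12n} − ln(20n) = ln(12n) + γ − ln(20n) + O(1/n)
                       = ln(12/20) + γ + O(1/n).
Hence the limit is ln(12/20) + γ (= ln(3/5)).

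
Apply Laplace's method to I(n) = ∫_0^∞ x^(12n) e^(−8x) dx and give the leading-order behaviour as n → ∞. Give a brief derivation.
I(n) ~ (sqrt(2π·12n) / 8) · (12n/(8e))^(12n)

Write the integrand as exp(12n ln x − 8x) and set f(x) = 12n ln x − 8x. Then f'(x) = 12n/x − 8 = 0 at x* = 12n/8, and f''(x*) = −12n/x*^2 = −8^2/(12n). Laplace's method (interior maximum) gives
  I(n) ~ e^(f(x*)) · sqrt(2π / |f''(x*)|)
        = exp(12n ln(12n/8) − 12n) · sqrt(2π · 12n / 8^2)
        = (12n/8)^(12n) e^(−12n) · sqrt(2π·12n) / 8
        = (sqrt(2π·12n) / 8) · (12n/(8e))^(12n).
This matches Γ(12n+1)/8^(12n+1) with Stirling applied to Γ.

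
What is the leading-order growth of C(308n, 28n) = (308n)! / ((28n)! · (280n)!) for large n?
C(308n, 28n) ~ (285311670611/10000000000)^(28n) · sqrt(11/(20π·28n))

Write N = 28n. Apply Stirling to each factorial:
  (11N)! ~ sqrt(2π·11N) · (11N/e)^(11N),
  N! ~ sqrt(2π N) · (N/e)^N,
  (10N)! ~ sqrt(2π·10N) · (10N/e)^(10N).
The exponential factors combine to (11N)^(11N) / (N^N · (10N)^(10N)) = 11^(11N)/10^(10N) = (11^11/10^10)^N = (285311670611/10000000000)^N.
The square-root prefactors combine to sqrt(2π·11N) / (sqrt(2π N)·sqrt(2π·10N)) = sqrt(11 / (2π·10·N)) = sqrt(11/(20π·28n)).
Substituting N = 28n: C(308n, 28n) ~ (285311670611/10000000000)^(28n) · sqrt(11/(20π·28n)).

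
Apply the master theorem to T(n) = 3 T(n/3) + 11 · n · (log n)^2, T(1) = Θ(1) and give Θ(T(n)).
T(n) = Θ(n · (log n)^3)

Here log_3 3 = 1 and f(n) = 11 · n · (log n)^2 = Θ(n^(log_3 3) · (log n)^2). This is the extended Case 2 of the master theorem (f matches the critical exponent up to log factors), giving T(n) = Θ(n^(log_3 3) · (log n)^(2+1)) = Θ(n · (log n)^3).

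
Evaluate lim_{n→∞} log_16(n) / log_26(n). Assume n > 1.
lim = ln(26) / ln(16) = log_16(26)

Change of base: log_16(n) = ln n / ln 16 and log_26(n) = ln n / ln 26. The ratio is (ln n / ln 16) · (ln 26 / ln n) = ln 26 / ln 16, a constant independent of n. So the limit is ln 26 / ln 16 = log_16(26).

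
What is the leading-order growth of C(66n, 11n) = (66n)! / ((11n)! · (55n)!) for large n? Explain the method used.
C(66n, 11n) ~ (46656/3125)^(11n) · sqrt(3/(5π·11n))

Write N = 11n. Apply Stirling to each factorial:
  (6N)! ~ sqrt(2π·6N) · (6N/e)^(6N),
  N! ~ sqrt(2π N) · (N/e)^N,
  (5N)! ~ sqrt(2π·5N) · (5N/e)^(5N).
The exponential factors combine to (6N)^(6N) / (N^N · (5N)^(5N)) = 6^(6N)/5^(5N) = (6^6/5^5)^N = (46656/3125)^N.
The square-root prefactors combine to sqrt(2π·6N) / (sqrt(2π N)·sqrt(2π·5N)) = sqrt(6 / (2π·5·N)) = sqrt(3/(5π·11n)).
Substituting N = 11n: C(66n, 11n) ~ (46656/3125)^(11n) · sqrt(3/(5π·11n)).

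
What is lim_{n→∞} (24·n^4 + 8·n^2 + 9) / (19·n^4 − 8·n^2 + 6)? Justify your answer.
lim = 24/19

For large n the leading n^4 terms dominate both numerator and denominator. Dividing top and bottom by n^4, every other term tends to 0, leaving 24/19.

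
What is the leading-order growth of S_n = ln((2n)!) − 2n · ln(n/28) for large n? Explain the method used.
S_n ~ 2n · (ln 56 − 1) + O(ln n)

Stirling: ln((2n)!) = 2n ln(2n) − 2n + O(ln n).
  S_n = 2n ln(2n) − 2n − 2n ln(n/28) + O(ln n)
      = 2n ln(2n) − 2n ln n + 2n ln 28 − 2n + O(ln n)
      = 2n ln 2 + 2n ln 28 − 2n + O(ln n)
      = 2n (ln 56 − 1) + O(ln n).
Numerically ln(56) − 1 ≈ 3.0254.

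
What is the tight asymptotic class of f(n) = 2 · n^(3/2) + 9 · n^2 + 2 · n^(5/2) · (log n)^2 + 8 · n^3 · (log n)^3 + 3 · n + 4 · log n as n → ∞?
f(n) ∈ Θ(n^3 · (log n)^3)

Compare the terms by growth order. For large n, n^a · (log n)^b dominates n^a' · (log n)^b' iff a > a', or (a = a' and b > b'). Ranking the 6 terms shows the dominant one is 8 · n^3 · (log n)^3. Hence f(n) ∈ Θ(n^3 · (log n)^3).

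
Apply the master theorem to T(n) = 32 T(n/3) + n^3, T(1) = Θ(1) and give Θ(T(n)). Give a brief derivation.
T(n) = Θ(n^(log_3 32))

Master theorem: compare f(n) = n^3 to n^(log_3 32) where log_3 32 ≈ 3.155. Since 3 < log_3 32, we have f(n) = O(n^(log_3 32 − ε)) for some ε > 0 — Case 1. Hence T(n) = Θ(n^(log_3 32)).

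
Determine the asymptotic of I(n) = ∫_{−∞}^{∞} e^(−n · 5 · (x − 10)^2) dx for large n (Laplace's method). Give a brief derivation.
I(n) = sqrt(π/(5n))

Here φ(x) = 5 · (x − 10)^2 has its unique minimum at x* = 10 with φ(x*) = 0 and φ''(x*) = 10. Laplace's method gives
  I(n) ~ e^(−n φ(x*)) · sqrt(2π / (n · φ''(x*))) = sqrt(2π / (10n)) = sqrt(π/(5n)).
This is exact: substituting u = (x − 10)·sqrt(5n) gives I(n) = (1/sqrt(5n)) ∫_{−∞}^{∞} e^(−u^2) du = sqrt(π/(5n)).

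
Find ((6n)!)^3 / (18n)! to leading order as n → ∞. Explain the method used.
((6n)!)^3/(18n)! ~ ((2π·6n)^(2/2) / sqrt(3)) · 3^(−3·6n)  →  0

Write N = 6n. Stirling: N! ~ sqrt(2π N)(N/e)^N and (3N)! ~ sqrt(2π·3N)·(3N/e)^(3N).
  (N!)^3/(3N)! ~ (2π N)^(3/2) (N/e)^(3N) / [sqrt(2π·3N) (3N/e)^(3N)]
     = (2π N)^(3/2) / sqrt(2π·3N) · (N/(3N))^(3N)
     = (2π N)^((3−1)/2) / sqrt(3) · 3^(−3N).
Since 3^3 > 1, the factor 3^(−3N) decays exponentially, so the ratio → 0. Substituting N = 6n gives the stated form.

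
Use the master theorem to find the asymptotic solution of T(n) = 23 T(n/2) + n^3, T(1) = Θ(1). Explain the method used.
T(n) = Θ(n^(log_2 23))

Master theorem: compare f(n) = n^3 to n^(log_2 23) where log_2 23 ≈ 4.524. Since 3 < log_2 23, we have f(n) = O(n^(log_2 23 − ε)) for some ε > 0 — Case 1. Hence T(n) = Θ(n^(log_2 23)).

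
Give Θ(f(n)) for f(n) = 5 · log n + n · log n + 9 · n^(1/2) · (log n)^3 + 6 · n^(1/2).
f(n) ∈ Θ(n · log n)

Compare the terms by growth order. For large n, n^a · (log n)^b dominates n^a' · (log n)^b' iff a > a', or (a = a' and b > b'). Ranking the 4 terms shows the dominant one is n · log n. Hence f(n) ∈ Θ(n · log n).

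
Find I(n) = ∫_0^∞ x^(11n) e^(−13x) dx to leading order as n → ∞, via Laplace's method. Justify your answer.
I(n) ~ (sqrt(2π·11n) / 13) · (11n/(13e))^(11n)

Write the integrand as exp(11n ln x − 13x) and set f(x) = 11n ln x − 13x. Then f'(x) = 11n/x − 13 = 0 at x* = 11n/13, and f''(x*) = −11n/x*^2 = −13^2/(11n). Laplace's method (interior maximum) gives
  I(n) ~ e^(f(x*)) · sqrt(2π / |f''(x*)|)
        = exp(11n ln(11n/13) − 11n) · sqrt(2π · 11n / 13^2)
        = (11n/13)^(11n) e^(−11n) · sqrt(2π·11n) / 13
        = (sqrt(2π·11n) / 13) · (11n/(13e))^(11n).
This matches Γ(11n+1)/13^(11n+1) with Stirling applied to Γ.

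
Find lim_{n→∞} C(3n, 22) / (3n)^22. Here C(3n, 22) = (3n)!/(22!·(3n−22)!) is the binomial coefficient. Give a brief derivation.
lim = 1/22! = 1/1124000727777607680000

With N = 3n → ∞: C(N, 22) / N^22 = [N(N−1)…(N−21)] / (22! · N^22) = (1/22!) · 1 · (1 − 1/(3n)) · … · (1 − 21/(3n)). Each factor → 1 as N → ∞, so the limit is 1/22! = 1/1124000727777607680000.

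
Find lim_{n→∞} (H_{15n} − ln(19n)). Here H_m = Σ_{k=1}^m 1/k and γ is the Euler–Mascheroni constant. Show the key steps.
lim = ln(15/19) + γ

By Euler-Maclaurin, H_m = ln m + γ + O(1/m). So
  H_{15n} − ln(19n) = ln(15n) + γ − ln(19n) + O(1/n)
                       = ln(15/19) + γ + O(1/n).
Hence the limit is ln(15/19) + γ.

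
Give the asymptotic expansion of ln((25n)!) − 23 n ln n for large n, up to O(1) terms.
ln((25n)!) − 23 n ln n = 2 n ln n + 25(ln 25 − 1) n + (1/2) ln(2π·25n) + O(1/n)

Stirling: ln((25n)!) = 25n ln(25n) − 25n + (1/2) ln(2π·25n) + O(1/n).
Expand 25n ln(25n) = 25n (ln n + ln 25) = 25n ln n + 25n ln 25.
Subtract 23n ln n: leading term is (25 − 23) n ln n = 2 n ln n. The next term is 25n ln 25 − 25n = 25(ln 25 − 1) n. Then the (1/2) ln(2π·25n) correction.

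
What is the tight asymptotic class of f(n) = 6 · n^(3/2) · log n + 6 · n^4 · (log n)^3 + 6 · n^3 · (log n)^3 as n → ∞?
f(n) ∈ Θ(n^4 · (log n)^3)

Compare the terms by growth order. For large n, n^a · (log n)^b dominates n^a' · (log n)^b' iff a > a', or (a = a' and b > b'). Ranking the 3 terms shows the dominant one is 6 · n^4 · (log n)^3. Hence f(n) ∈ Θ(n^4 · (log n)^3).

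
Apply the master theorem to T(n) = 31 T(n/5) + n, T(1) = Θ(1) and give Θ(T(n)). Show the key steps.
T(n) = Θ(n^(log_5 31))

Master theorem: compare f(n) = n to n^(log_5 31) where log_5 31 ≈ 2.134. Since 1 < log_5 31, we have f(n) = O(n^(log_5 31 − ε)) for some ε > 0 — Case 1. Hence T(n) = Θ(n^(log_5 31)).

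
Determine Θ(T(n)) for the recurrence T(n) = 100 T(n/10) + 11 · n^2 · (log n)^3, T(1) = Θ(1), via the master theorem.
T(n) = Θ(n^2 · (log n)^4)

Here log_10 100 = 2 and f(n) = 11 · n^2 · (log n)^3 = Θ(n^(log_10 100) · (log n)^3). This is the extended Case 2 of the master theorem (f matches the critical exponent up to log factors), giving T(n) = Θ(n^(log_10 100) · (log n)^(3+1)) = Θ(n^2 · (log n)^4).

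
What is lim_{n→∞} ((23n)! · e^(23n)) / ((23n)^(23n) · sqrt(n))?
lim = sqrt(2π·23)

Stirling: (23n)! ~ sqrt(2π·23n) · (23n/e)^(23n). Hence
  (23n)! · e^(23n) / (23n)^(23n) ~ sqrt(2π·23n).
Dividing by sqrt(n): sqrt(2π·23n) / sqrt(n) = sqrt(2π·23) · n^((1−1)/2), so the limit is sqrt(2π·23).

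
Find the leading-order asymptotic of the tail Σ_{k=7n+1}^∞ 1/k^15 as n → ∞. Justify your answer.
Σ_{k>7n} 1/k^15 ~ 1/(14 · (7n)^14)

Compare to the integral: ∫_{7n}^∞ x^(−15) dx = [−x^(−14)/14]_{7n}^∞ = 1/((15−1)·(7n)^14). Euler-Maclaurin then gives
  Σ_{k>7n} 1/k^15 = ∫_{7n}^∞ dx/x^15 − 1/(2·(7n)^15) + O(1/(7n)^16).
(Equivalently this is ζ(15) − Σ_{k≤7n} 1/k^15.)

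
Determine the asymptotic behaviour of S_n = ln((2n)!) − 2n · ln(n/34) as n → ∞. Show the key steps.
S_n ~ 2n · (ln 68 − 1) + O(ln n)

Stirling: ln((2n)!) = 2n ln(2n) − 2n + O(ln n).
  S_n = 2n ln(2n) − 2n − 2n ln(n/34) + O(ln n)
      = 2n ln(2n) − 2n ln n + 2n ln 34 − 2n + O(ln n)
      = 2n ln 2 + 2n ln 34 − 2n + O(ln n)
      = 2n (ln 68 − 1) + O(ln n).
Numerically ln(68) − 1 ≈ 3.2195.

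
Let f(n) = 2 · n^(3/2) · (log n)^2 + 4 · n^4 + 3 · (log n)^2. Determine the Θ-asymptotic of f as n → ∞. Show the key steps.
f(n) ∈ Θ(n^4)

Compare the terms by growth order. For large n, n^a · (log n)^b dominates n^a' · (log n)^b' iff a > a', or (a = a' and b > b'). Ranking the 3 terms shows the dominant one is 4 · n^4. Hence f(n) ∈ Θ(n^4).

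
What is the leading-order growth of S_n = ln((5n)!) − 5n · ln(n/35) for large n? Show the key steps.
S_n ~ 5n · (ln 175 − 1) + O(ln n)

Stirling: ln((5n)!) = 5n ln(5n) − 5n + O(ln n).
  S_n = 5n ln(5n) − 5n − 5n ln(n/35) + O(ln n)
      = 5n ln(5n) − 5n ln n + 5n ln 35 − 5n + O(ln n)
      = 5n ln 5 + 5n ln 35 − 5n + O(ln n)
      = 5n (ln 175 − 1) + O(ln n).
Numerically ln(175) − 1 ≈ 4.1648.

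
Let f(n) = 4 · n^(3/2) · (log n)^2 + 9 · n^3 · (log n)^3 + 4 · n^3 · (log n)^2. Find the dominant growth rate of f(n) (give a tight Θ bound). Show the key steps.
f(n) ∈ Θ(n^3 · (log n)^3)

Compare the terms by growth order. For large n, n^a · (log n)^b dominates n^a' · (log n)^b' iff a > a', or (a = a' and b > b'). Ranking the 3 terms shows the dominant one is 9 · n^3 · (log n)^3. Hence f(n) ∈ Θ(n^3 · (log n)^3).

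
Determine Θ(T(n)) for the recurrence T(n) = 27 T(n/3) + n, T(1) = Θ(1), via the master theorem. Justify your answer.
T(n) = Θ(n^3)

Master theorem: compare f(n) = n to n^(log_3 27) where log_3 27 = 3. Since 1 < log_3 27, we have f(n) = O(n^(log_3 27 − ε)) for some ε > 0 — Case 1. Hence T(n) = Θ(n^(log_3 27)) = Θ(n^3).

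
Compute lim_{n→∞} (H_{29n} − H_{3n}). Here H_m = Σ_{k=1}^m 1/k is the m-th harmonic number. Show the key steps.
lim = ln(29/3)

Euler-Maclaurin gives H_m = ln m + γ + 1/(2m) + O(1/m^2). The γ and O(1/m) terms cancel in the difference:
  H_{29n} − H_{3n} = ln(29n) − ln(3n) + O(1/n) = ln(29/3) + O(1/n).
Hence the limit is ln(29/3).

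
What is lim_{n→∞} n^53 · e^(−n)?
lim = 0

Exponentials with base > 1 dominate every fixed polynomial: for any fixed c, n^c / e^n → 0 as n → ∞ (e.g. by the ratio test, or since e^n grows faster than any power of n). Hence n^53 · e^(−n) = n^53 / e^n → 0.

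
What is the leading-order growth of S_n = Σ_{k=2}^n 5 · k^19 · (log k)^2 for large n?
S_n ~ n^20 · (log n)^2 / 4

By integral comparison, S_n = ∫_1^n 5 · x^19 · (log x)^2 dx + O(n^19 · (log n)^2). For the integral, the leading term of ∫_1^n x^19 (log x)^2 dx is n^20/20 · (log n)^2 (by repeated integration by parts; each step lowers the log-exponent and produces a relatively O(1/log n) correction). Hence S_n ~ n^20 · (log n)^2 / 4.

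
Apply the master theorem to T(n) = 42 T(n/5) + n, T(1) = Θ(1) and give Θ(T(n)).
T(n) = Θ(n^(log_5 42))

Master theorem: compare f(n) = n to n^(log_5 42) where log_5 42 ≈ 2.322. Since 1 < log_5 42, we have f(n) = O(n^(log_5 42 − ε)) for some ε > 0 — Case 1. Hence T(n) = Θ(n^(log_5 42)).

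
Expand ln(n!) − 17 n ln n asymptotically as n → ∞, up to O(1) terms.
ln(n!) − 17 n ln n = −16 n ln n − n + (1/2) ln(2π n) + O(1/n)

Stirling: ln((n)!) = n ln(n) − n + (1/2) ln(2π·n) + O(1/n).
Here n ln(n) = n ln n.
Subtract 17n ln n: leading term is (1 − 17) n ln n = −16 n ln n. The next term is −n. Then the (1/2) ln(2π·n) correction.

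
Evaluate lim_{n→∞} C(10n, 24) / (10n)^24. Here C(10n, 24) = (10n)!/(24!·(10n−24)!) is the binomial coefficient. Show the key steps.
lim = 1/24! = 1/620448401733239439360000

With N = 10n → ∞: C(N, 24) / N^24 = [N(N−1)…(N−23)] / (24! · N^24) = (1/24!) · 1 · (1 − 1/(10n)) · … · (1 − 23/(10n)). Each factor → 1 as N → ∞, so the limit is 1/24! = 1/620448401733239439360000.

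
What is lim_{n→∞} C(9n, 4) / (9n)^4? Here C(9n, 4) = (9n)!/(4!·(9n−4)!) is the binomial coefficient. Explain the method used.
lim = 1/4! = 1/24

With N = 9n → ∞: C(N, 4) / N^4 = [N(N−1)…(N−3)] / (4! · N^4) = (1/4!) · 1 · (1 − 1/(9n)) · (1 − 2/(9n)) · (1 − 3/(9n)). Each factor → 1 as N → ∞, so the limit is 1/4! = 1/24.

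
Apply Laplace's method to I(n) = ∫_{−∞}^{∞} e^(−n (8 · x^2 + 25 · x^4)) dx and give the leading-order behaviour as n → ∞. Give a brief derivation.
I(n) ~ sqrt(π/(8n))

φ(x) = 8 · x^2 + 25 · x^4 has its unique global minimum at x* = 0 (since φ'(x) = 16x + 100x^3 = 0 only at x = 0 for real x with both coefficients positive, and φ → ∞ as |x| → ∞). At x* = 0, φ(0) = 0 and φ''(0) = 16. Laplace's method then gives
  I(n) ~ sqrt(2π / (n · φ''(0))) · e^(−n φ(0)) = sqrt(2π / (16n)) = sqrt(π/(8n)).
The 25 · x^4 term contributes only at subleading order (an O(1/n) relative correction).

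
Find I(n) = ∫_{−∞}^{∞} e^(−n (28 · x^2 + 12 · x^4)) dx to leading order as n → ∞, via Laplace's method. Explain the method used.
I(n) ~ sqrt(π/(28n))

φ(x) = 28 · x^2 + 12 · x^4 has its unique global minimum at x* = 0 (since φ'(x) = 56x + 48x^3 = 0 only at x = 0 for real x with both coefficients positive, and φ → ∞ as |x| → ∞). At x* = 0, φ(0) = 0 and φ''(0) = 56. Laplace's method then gives
  I(n) ~ sqrt(2π / (n · φ''(0))) · e^(−n φ(0)) = sqrt(2π / (56n)) = sqrt(π/(28n)).
The 12 · x^4 term contributes only at subleading order (an O(1/n) relative correction).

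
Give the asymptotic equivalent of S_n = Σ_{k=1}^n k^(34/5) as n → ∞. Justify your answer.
S_n ~ (5/39) · n^(39/5)

Integral comparison: Σ_{k=1}^n k^(34/5) = ∫_0^n x^(34/5) dx + O(n^(34/5)). The integral is n^(1 + 34/5) / (1 + 34/5) = n^((34+5)/5) / ((34+5)/5) = (5/39) · n^(39/5).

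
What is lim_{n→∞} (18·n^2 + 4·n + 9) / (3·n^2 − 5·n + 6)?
lim = 18/3 = 6

For large n the leading n^2 terms dominate both numerator and denominator. Dividing top and bottom by n^2, every other term tends to 0, leaving 18/3 = 6.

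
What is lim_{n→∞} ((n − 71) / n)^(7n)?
lim = e^(−497)

Rewrite as (1 − 71/n)^(7n). By the standard limit (1 + x/n)^n → e^x, we have (1 − 71/n)^n → e^(−71), and raising to the 7th power gives e^(−497).
More precisely, ln[(1 − 71/n)^(7n)] = 7n · ln(1 − 71/n) = 7n · (-71/n + O(1/n^2)) = -497 + O(1/n) → -497.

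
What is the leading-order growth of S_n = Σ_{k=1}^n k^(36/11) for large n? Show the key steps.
S_n ~ (11/47) · n^(47/11)

Integral comparison: Σ_{k=1}^n k^(36/11) = ∫_0^n x^(36/11) dx + O(n^(36/11)). The integral is n^(1 + 36/11) / (1 + 36/11) = n^((36+11)/11) / ((36+11)/11) = (11/47) · n^(47/11).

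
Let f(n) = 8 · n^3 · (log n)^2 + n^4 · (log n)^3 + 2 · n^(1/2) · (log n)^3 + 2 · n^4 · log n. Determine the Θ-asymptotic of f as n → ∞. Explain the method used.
f(n) ∈ Θ(n^4 · (log n)^3)

Compare the terms by growth order. For large n, n^a · (log n)^b dominates n^a' · (log n)^b' iff a > a', or (a = a' and b > b'). Ranking the 4 terms shows the dominant one is n^4 · (log n)^3. Hence f(n) ∈ Θ(n^4 · (log n)^3).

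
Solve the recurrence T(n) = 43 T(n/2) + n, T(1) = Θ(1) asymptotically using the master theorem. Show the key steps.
T(n) = Θ(n^(log_2 43))

Master theorem: compare f(n) = n to n^(log_2 43) where log_2 43 ≈ 5.426. Since 1 < log_2 43, we have f(n) = O(n^(log_2 43 − ε)) for some ε > 0 — Case 1. Hence T(n) = Θ(n^(log_2 43)).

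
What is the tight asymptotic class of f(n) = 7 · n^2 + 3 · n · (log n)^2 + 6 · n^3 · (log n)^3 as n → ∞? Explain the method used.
f(n) ∈ Θ(n^3 · (log n)^3)

Compare the terms by growth order. For large n, n^a · (log n)^b dominates n^a' · (log n)^b' iff a > a', or (a = a' and b > b'). Ranking the 3 terms shows the dominant one is 6 · n^3 · (log n)^3. Hence f(n) ∈ Θ(n^3 · (log n)^3).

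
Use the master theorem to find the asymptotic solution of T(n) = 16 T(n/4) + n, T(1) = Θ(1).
T(n) = Θ(n^2)

Master theorem: compare f(n) = n to n^(log_4 16) where log_4 16 = 2. Since 1 < log_4 16, we have f(n) = O(n^(log_4 16 − ε)) for some ε > 0 — Case 1. Hence T(n) = Θ(n^(log_4 16)) = Θ(n^2).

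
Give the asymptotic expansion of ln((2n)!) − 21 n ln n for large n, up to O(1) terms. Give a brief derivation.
ln((2n)!) − 21 n ln n = −19 n ln n + 2(ln 2 − 1) n + (1/2) ln(2π·2n) + O(1/n)

Stirling: ln((2n)!) = 2n ln(2n) − 2n + (1/2) ln(2π·2n) + O(1/n).
Expand 2n ln(2n) = 2n (ln n + ln 2) = 2n ln n + 2n ln 2.
Subtract 21n ln n: leading term is (2 − 21) n ln n = −19 n ln n. The next term is 2n ln 2 − 2n = 2(ln 2 − 1) n. Then the (1/2) ln(2π·2n) correction.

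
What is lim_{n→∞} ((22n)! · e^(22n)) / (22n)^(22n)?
lim = ∞

Stirling: (22n)! ~ sqrt(2π·22n) · (22n/e)^(22n). Hence
  (22n)! · e^(22n) / (22n)^(22n) ~ sqrt(2π·22n) = sqrt(2π·22) · sqrt(n) → ∞.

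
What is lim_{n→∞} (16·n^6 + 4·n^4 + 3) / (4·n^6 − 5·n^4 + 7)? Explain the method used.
lim = 16/4 = 4

For large n the leading n^6 terms dominate both numerator and denominator. Dividing top and bottom by n^6, every other term tends to 0, leaving 16/4 = 4.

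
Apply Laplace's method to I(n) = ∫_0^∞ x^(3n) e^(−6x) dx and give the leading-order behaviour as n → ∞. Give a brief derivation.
I(n) ~ (sqrt(2π·3n) / 6) · (3n/(6e))^(3n)

Write the integrand as exp(3n ln x − 6x) and set f(x) = 3n ln x − 6x. Then f'(x) = 3n/x − 6 = 0 at x* = 3n/6, and f''(x*) = −3n/x*^2 = −6^2/(3n). Laplace's method (interior maximum) gives
  I(n) ~ e^(f(x*)) · sqrt(2π / |f''(x*)|)
        = exp(3n ln(3n/6) − 3n) · sqrt(2π · 3n / 6^2)
        = (3n/6)^(3n) e^(−3n) · sqrt(2π·3n) / 6
        = (sqrt(2π·3n) / 6) · (3n/(6e))^(3n).
This matches Γ(3n+1)/6^(3n+1) with Stirling applied to Γ.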